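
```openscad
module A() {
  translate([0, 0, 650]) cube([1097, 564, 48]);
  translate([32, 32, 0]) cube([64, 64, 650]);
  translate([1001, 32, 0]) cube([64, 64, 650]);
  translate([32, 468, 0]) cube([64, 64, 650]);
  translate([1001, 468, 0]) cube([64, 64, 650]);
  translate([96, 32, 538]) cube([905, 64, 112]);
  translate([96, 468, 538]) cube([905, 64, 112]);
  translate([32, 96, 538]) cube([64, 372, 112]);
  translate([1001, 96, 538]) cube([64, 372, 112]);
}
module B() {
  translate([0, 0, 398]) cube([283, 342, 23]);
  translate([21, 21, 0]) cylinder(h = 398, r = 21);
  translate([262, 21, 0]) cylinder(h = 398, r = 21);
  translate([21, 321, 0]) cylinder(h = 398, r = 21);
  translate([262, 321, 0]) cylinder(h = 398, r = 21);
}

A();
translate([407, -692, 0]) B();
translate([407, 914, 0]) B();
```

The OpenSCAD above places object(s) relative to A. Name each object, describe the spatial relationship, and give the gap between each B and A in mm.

Each stool's nearest face is 350 mm from the table's bounding box.

A is a table. B is a stool. Two stools sit around the table at the −y, +y sides. The gap between each stool and the table is 350 mm.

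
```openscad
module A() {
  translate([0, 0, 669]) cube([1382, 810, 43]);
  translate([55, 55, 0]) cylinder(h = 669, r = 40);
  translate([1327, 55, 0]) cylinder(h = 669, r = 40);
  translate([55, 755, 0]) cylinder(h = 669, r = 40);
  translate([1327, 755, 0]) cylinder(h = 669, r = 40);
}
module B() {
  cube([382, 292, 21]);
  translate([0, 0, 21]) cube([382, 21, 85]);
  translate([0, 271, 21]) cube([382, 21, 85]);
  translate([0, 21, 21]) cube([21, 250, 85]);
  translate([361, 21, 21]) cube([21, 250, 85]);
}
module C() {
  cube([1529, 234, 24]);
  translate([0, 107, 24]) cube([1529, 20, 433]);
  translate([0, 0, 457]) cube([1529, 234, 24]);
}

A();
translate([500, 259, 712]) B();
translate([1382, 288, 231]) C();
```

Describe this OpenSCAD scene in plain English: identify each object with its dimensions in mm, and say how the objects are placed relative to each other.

A is a table with a 1382×810 mm rectangular top, 43 mm thick, top surface at z = 712 mm, supported by four round legs of 80 mm diameter, each leg's bounding box inset 15 mm from the nearest pair of top edges, running from the floor.

B is an open-topped rectangular box: outside dimensions 382×292×106 mm, with a uniform wall and base thickness of 21 mm. The base is a full 382×292 slab on the floor; four walls sit on top of the base. The front and back walls (the −y and +y sides) span the full width; the two side walls fit between them.

C is an I-beam lying along x, 1529 mm long. Overall section height 481 mm. Two flanges 234 mm wide (y) and 24 mm thick, one on the floor and one at the top; a web 20 mm thick runs between them, centred on the flange width.

The open box is on top of the table, centred. The I-beam is beside the table with their tops flush at z = 712.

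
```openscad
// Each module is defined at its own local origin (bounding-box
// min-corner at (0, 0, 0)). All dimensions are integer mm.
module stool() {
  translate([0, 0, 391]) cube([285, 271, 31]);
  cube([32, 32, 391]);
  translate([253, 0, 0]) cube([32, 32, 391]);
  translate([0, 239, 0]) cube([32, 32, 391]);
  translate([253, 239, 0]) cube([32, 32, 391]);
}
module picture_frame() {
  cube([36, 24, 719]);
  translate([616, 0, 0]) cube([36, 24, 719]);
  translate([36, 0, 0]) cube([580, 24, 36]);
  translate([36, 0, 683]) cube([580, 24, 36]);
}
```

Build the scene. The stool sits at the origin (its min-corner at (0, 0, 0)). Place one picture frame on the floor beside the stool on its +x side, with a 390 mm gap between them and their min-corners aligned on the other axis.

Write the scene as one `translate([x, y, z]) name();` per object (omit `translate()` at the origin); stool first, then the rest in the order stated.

stool();
translate([675, 0, 0]) picture_frame();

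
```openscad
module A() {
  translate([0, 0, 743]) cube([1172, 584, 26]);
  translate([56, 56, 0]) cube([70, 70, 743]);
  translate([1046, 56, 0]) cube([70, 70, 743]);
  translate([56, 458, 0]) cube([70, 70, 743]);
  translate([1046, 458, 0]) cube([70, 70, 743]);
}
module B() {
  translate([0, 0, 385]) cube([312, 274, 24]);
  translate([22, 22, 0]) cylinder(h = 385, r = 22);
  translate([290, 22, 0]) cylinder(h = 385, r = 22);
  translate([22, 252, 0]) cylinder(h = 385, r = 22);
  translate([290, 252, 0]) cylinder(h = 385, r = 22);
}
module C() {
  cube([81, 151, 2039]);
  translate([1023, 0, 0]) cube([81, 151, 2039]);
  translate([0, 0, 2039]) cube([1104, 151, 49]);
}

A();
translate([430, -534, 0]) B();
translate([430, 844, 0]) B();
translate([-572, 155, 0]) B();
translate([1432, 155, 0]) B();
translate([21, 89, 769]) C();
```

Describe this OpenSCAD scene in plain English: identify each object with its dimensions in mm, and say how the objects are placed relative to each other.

A is a table with a 1172×584 mm rectangular top, 26 mm thick, top surface at z = 769 mm, supported by four 70×70 mm square legs, each inset 56 mm from the nearest pair of top edges, running from the floor.

B is a four-legged stool. The seat is a 312×274×24 mm slab whose top surface is at z = 409 mm; four round legs, each 44 mm in diameter, run from the floor (z = 0) to the underside of the seat, each leg's axis is inset half a diameter from the nearest pair of seat edges (so the leg's bounding box is flush with the corner).

C is a rectangular door frame: two vertical jambs of 81×151 mm section, 2039 mm tall, with a clear opening 942 mm wide between their inner faces. A header 49 mm tall and 151 mm deep lies on top of the jambs and spans the full outside width.

Four stools sit around the table at the −y, +y, −x, +x sides. The door frame is on top of the table.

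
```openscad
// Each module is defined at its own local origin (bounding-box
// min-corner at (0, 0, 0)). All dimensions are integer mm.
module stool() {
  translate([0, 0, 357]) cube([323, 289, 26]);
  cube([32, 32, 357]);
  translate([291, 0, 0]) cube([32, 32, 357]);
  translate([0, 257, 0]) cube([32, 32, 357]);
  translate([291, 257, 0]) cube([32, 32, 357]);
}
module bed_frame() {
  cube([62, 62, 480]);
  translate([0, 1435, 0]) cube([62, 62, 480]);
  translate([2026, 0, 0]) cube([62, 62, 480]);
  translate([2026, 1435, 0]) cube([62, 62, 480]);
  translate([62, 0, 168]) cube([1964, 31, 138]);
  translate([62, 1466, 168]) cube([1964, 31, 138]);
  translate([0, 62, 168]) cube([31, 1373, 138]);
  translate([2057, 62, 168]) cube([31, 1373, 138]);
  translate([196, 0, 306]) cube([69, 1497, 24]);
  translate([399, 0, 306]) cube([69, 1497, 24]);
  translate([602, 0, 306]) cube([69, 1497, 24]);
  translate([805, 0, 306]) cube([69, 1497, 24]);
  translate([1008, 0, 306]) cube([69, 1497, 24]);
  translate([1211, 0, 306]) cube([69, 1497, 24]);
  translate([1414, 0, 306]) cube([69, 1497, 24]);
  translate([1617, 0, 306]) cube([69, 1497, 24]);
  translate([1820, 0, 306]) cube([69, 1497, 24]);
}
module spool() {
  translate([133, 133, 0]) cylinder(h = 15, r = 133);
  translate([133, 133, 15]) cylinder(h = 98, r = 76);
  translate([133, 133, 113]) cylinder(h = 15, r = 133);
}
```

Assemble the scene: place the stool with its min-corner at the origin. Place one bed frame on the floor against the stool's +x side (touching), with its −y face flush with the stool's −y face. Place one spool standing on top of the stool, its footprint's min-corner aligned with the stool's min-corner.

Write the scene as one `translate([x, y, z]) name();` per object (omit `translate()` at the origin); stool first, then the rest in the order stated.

stool();
translate([323, 0, 0]) bed_frame();
translate([0, 0, 383]) spool();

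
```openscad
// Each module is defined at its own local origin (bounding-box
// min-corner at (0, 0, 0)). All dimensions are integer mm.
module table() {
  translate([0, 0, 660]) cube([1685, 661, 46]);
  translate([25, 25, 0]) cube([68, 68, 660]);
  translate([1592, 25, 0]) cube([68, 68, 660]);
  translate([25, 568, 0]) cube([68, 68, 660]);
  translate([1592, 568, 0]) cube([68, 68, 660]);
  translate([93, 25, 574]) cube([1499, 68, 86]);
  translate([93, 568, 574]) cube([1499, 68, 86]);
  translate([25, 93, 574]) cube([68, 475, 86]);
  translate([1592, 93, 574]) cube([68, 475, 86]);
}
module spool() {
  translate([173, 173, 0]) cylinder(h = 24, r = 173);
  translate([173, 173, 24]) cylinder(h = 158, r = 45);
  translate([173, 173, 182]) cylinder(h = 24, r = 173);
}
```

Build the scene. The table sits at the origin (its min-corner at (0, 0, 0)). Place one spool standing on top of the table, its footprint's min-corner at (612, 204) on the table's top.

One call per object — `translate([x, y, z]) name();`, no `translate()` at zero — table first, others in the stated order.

table();
translate([612, 204, 706]) spool();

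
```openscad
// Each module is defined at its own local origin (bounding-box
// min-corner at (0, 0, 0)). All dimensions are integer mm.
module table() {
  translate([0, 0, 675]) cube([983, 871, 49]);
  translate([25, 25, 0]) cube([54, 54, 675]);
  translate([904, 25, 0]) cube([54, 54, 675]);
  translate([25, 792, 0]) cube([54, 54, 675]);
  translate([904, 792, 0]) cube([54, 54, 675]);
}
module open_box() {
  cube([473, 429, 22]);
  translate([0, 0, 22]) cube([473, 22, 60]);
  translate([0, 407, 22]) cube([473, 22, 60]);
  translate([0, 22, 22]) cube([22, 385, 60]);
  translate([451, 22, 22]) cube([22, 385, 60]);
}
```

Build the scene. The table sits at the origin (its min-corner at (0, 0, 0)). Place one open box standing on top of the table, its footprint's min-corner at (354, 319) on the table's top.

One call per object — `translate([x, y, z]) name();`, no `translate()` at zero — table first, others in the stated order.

table();
translate([354, 319, 724]) open_box();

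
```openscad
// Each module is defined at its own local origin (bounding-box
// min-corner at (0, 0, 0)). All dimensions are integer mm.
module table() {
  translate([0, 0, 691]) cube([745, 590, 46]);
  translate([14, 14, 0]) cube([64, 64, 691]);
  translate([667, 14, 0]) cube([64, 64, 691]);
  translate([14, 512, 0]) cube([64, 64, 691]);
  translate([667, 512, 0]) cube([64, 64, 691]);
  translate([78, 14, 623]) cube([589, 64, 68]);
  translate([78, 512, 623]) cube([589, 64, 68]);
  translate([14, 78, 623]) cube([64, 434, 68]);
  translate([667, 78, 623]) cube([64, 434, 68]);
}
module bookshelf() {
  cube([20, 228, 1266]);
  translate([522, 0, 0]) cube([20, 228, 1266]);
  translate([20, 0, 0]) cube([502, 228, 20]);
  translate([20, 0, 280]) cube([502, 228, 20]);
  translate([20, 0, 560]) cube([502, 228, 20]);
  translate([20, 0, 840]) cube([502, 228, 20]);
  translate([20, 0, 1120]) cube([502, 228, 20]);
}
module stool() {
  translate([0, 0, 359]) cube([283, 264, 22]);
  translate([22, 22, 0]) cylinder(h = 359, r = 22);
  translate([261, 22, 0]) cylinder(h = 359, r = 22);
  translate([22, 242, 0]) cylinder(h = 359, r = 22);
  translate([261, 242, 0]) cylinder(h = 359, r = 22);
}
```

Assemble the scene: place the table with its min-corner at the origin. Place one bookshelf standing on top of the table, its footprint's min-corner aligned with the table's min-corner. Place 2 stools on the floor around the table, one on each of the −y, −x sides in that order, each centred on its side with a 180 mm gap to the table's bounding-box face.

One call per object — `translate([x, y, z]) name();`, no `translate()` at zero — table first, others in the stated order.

table();
translate([0, 0, 737]) bookshelf();
translate([231, -444, 0]) stool();
translate([-463, 163, 0]) stool();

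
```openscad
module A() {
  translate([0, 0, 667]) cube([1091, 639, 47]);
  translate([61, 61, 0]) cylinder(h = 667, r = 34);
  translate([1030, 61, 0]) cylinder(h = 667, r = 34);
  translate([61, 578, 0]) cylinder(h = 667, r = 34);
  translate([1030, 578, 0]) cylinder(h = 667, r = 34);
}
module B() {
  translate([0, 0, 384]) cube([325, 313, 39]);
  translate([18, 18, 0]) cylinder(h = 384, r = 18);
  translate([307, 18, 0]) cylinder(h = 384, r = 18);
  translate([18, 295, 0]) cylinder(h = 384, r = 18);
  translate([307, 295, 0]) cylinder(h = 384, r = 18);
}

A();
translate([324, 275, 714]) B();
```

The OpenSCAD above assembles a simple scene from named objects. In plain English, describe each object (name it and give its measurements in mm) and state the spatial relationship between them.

A is a table: top 1091 mm (x) × 639 mm (y), 47 mm thick, upper face at z = 714 mm, on four round legs of 68 mm diameter, each leg's bounding box inset 27 mm from the nearest pair of top edges, running from z = 0 to the bottom of the top.

B is a simple wooden stool: a rectangular seat 325 mm (x) by 313 mm (y), 39 mm thick, top face at z = 423 mm, on four round legs, each 36 mm in diameter. The legs rest on z = 0, each leg's axis is inset half a diameter from the nearest pair of seat edges (so the leg's bounding box is flush with the corner).

The stool is on top of the table.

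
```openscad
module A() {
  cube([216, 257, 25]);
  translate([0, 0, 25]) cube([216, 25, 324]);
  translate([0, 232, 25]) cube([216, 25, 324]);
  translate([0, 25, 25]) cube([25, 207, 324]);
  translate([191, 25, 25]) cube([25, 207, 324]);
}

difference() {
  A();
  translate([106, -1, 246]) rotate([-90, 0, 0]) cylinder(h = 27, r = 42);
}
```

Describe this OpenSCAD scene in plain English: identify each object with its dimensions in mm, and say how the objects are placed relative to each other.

A is an open-topped rectangular box: outside dimensions 216×257×349 mm, with a uniform wall and base thickness of 25 mm. The base is a full 216×257 slab on the floor; four walls sit on top of the base. The front and back walls (the −y and +y sides) span the full width; the two side walls fit between them.

The open box has a circular hole of radius 42 mm through its front wall, centred at (x = 106, z = 246).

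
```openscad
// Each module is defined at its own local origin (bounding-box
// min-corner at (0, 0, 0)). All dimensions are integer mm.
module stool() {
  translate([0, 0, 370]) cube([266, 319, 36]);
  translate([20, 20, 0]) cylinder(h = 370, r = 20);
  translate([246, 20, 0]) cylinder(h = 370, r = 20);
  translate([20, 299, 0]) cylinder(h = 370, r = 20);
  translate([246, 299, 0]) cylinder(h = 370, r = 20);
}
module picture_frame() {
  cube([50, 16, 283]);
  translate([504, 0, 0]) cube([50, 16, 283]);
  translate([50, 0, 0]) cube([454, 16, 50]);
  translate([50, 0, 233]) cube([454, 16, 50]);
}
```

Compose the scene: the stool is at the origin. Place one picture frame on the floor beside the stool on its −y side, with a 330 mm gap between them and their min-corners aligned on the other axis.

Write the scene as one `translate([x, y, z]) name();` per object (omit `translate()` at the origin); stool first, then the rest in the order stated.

stool();
translate([0, -346, 0]) picture_frame();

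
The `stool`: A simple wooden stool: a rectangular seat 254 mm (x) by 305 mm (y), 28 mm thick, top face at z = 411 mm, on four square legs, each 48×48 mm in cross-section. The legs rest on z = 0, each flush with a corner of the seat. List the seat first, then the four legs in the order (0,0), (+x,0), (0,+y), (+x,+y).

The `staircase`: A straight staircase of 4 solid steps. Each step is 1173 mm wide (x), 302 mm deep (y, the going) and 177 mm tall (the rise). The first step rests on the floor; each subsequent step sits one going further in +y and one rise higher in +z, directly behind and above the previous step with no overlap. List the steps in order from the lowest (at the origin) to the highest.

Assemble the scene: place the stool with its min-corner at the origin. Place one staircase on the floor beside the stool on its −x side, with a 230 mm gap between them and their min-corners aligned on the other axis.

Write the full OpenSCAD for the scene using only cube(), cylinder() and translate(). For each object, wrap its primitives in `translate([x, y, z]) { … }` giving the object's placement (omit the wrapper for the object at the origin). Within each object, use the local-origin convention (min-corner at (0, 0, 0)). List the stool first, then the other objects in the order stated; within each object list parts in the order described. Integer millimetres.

translate([0, 0, 383]) cube([254, 305, 28]);
cube([48, 48, 383]);
translate([206, 0, 0]) cube([48, 48, 383]);
translate([0, 257, 0]) cube([48, 48, 383]);
translate([206, 257, 0]) cube([48, 48, 383]);
translate([-1403, 0, 0]) {
  cube([1173, 302, 177]);
  translate([0, 302, 177]) cube([1173, 302, 177]);
  translate([0, 604, 354]) cube([1173, 302, 177]);
  translate([0, 906, 531]) cube([1173, 302, 177]);
}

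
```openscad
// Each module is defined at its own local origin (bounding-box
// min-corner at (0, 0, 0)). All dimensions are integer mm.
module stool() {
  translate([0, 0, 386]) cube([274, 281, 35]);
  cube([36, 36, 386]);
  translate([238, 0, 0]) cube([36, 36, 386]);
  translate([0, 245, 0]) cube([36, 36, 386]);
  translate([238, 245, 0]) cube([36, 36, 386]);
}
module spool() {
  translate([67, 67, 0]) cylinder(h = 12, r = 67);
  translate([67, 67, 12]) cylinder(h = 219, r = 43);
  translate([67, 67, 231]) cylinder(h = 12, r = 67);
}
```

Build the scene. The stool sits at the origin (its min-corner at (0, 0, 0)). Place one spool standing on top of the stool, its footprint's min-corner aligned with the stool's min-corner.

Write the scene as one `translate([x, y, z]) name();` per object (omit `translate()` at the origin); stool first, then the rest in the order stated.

stool();
translate([0, 0, 421]) spool();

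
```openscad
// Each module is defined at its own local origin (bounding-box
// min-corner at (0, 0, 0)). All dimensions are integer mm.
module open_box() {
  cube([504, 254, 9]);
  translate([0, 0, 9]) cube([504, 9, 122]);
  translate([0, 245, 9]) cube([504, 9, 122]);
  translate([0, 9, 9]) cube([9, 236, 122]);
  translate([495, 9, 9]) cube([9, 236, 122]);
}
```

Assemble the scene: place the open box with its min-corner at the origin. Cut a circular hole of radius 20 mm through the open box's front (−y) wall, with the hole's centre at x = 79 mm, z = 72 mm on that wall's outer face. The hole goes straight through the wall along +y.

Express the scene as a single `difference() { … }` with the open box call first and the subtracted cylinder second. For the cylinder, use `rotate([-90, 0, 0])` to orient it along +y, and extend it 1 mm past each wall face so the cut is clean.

difference() {
  open_box();
  translate([79, -1, 72]) rotate([-90, 0, 0]) cylinder(h = 11, r = 20);
}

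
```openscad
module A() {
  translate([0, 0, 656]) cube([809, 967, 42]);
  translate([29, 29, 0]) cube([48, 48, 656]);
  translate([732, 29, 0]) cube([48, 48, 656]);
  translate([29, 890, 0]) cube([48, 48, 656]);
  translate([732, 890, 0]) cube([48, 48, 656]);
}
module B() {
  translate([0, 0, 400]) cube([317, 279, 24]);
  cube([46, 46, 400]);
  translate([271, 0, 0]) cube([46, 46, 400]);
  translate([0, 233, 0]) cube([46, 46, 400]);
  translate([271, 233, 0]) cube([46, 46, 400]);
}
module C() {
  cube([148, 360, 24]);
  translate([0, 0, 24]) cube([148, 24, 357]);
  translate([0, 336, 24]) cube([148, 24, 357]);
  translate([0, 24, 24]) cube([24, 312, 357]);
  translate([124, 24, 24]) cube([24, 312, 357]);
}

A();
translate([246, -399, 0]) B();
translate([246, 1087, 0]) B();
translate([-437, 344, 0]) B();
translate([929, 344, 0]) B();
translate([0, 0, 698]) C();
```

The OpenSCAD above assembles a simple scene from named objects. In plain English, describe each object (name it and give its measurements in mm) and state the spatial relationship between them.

A is a rectangular dining table. The top is 809×967×42 mm with its upper surface at z = 698 mm. It stands on four 48×48 mm square legs, each inset 29 mm from the nearest pair of top edges, running from the floor to the underside of the top.

B is a four-legged stool. The seat is a 317×279×24 mm slab whose top surface is at z = 424 mm; four square legs, each 46×46 mm in cross-section, run from the floor (z = 0) to the underside of the seat, each flush with a corner of the seat.

C is an open-topped rectangular box: outside dimensions 148×360×381 mm, with a uniform wall and base thickness of 24 mm. The base is a full 148×360 slab on the floor; four walls sit on top of the base. The front and back walls (the −y and +y sides) span the full width; the two side walls fit between them.

Four stools sit around the table at the −y, +y, −x, +x sides. The open box is on top of the table.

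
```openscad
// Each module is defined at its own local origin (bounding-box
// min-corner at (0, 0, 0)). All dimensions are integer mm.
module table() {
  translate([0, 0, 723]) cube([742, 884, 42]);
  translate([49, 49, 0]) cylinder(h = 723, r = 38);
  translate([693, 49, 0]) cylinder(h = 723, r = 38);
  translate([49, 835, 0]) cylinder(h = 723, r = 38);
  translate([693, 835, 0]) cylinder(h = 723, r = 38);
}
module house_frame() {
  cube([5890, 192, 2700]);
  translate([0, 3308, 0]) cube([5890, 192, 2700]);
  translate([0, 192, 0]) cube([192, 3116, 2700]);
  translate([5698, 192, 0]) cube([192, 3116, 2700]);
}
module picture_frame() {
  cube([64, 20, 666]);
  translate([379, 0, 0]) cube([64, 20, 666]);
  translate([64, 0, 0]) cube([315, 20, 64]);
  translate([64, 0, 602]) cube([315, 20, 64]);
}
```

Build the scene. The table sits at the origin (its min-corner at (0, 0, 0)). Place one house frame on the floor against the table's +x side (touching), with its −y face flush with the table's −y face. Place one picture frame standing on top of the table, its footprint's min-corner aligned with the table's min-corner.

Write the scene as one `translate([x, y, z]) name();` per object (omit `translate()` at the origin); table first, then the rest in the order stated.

table();
translate([742, 0, 0]) house_frame();
translate([0, 0, 765]) picture_frame();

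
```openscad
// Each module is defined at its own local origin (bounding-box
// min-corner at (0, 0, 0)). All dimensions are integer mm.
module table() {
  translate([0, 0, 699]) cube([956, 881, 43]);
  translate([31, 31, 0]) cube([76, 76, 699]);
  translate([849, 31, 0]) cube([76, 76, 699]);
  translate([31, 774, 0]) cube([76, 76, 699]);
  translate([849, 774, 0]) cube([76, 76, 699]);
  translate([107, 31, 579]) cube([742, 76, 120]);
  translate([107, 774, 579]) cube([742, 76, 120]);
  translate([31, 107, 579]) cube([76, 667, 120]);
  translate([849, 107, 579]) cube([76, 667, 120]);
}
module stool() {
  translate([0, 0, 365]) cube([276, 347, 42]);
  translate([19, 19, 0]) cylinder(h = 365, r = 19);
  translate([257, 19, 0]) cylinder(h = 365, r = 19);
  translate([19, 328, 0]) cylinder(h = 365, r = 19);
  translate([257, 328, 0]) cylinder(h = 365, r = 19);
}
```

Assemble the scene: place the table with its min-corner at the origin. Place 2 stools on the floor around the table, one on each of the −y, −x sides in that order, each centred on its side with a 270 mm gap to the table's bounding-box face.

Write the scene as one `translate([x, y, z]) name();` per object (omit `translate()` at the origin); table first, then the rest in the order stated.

table();
translate([340, -617, 0]) stool();
translate([-546, 267, 0]) stool();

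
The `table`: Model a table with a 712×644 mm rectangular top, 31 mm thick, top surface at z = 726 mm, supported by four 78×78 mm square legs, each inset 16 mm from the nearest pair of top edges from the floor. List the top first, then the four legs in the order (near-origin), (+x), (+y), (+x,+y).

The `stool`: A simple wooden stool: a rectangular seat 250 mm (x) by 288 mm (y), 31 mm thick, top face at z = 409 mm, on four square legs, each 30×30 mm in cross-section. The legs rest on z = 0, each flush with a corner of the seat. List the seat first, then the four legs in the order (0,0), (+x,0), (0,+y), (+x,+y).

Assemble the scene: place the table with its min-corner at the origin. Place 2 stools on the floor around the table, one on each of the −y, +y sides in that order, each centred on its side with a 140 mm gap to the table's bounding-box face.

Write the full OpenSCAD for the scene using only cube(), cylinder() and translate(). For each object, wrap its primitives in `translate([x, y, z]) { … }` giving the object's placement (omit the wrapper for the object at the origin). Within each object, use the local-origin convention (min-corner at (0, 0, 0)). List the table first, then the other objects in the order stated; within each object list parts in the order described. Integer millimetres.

translate([0, 0, 695]) cube([712, 644, 31]);
translate([16, 16, 0]) cube([78, 78, 695]);
translate([618, 16, 0]) cube([78, 78, 695]);
translate([16, 550, 0]) cube([78, 78, 695]);
translate([618, 550, 0]) cube([78, 78, 695]);
translate([231, -428, 0]) {
  translate([0, 0, 378]) cube([250, 288, 31]);
  cube([30, 30, 378]);
  translate([220, 0, 0]) cube([30, 30, 378]);
  translate([0, 258, 0]) cube([30, 30, 378]);
  translate([220, 258, 0]) cube([30, 30, 378]);
}
translate([231, 784, 0]) {
  translate([0, 0, 378]) cube([250, 288, 31]);
  cube([30, 30, 378]);
  translate([220, 0, 0]) cube([30, 30, 378]);
  translate([0, 258, 0]) cube([30, 30, 378]);
  translate([220, 258, 0]) cube([30, 30, 378]);
}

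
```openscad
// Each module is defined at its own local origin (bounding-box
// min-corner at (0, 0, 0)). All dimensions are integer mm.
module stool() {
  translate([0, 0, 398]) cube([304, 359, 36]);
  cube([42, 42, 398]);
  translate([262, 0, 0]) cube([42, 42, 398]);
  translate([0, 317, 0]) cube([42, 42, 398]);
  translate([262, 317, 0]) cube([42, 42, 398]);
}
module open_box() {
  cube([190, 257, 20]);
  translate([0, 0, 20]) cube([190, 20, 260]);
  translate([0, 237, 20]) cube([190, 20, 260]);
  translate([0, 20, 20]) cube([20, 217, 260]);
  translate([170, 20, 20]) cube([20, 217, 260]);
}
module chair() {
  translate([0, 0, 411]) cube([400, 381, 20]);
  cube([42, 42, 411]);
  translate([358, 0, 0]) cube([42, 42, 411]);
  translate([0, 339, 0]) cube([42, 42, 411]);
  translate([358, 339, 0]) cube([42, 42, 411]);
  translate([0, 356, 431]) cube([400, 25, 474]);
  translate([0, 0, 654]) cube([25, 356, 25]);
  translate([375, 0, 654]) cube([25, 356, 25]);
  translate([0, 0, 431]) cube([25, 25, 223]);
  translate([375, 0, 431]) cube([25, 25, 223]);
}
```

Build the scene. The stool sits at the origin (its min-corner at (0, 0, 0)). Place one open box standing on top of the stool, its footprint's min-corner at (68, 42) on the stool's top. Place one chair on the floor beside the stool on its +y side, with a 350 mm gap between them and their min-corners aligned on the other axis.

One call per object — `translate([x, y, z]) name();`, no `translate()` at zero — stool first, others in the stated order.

stool();
translate([68, 42, 434]) open_box();
translate([0, 709, 0]) chair();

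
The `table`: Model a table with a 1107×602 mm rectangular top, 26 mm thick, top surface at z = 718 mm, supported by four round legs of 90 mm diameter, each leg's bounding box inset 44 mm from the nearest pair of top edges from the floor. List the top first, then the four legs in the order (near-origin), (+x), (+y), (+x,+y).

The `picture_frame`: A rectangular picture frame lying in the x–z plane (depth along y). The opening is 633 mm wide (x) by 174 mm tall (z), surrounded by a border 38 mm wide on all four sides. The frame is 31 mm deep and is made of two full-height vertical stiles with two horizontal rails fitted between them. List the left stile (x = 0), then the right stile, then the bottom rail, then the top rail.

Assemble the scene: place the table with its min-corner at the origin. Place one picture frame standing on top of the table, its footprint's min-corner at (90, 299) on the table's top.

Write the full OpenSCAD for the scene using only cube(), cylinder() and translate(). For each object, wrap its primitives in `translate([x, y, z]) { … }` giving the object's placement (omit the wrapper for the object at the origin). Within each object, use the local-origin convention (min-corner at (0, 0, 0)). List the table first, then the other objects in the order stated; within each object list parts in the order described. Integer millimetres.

translate([0, 0, 692]) cube([1107, 602, 26]);
translate([89, 89, 0]) cylinder(h = 692, r = 45);
translate([1018, 89, 0]) cylinder(h = 692, r = 45);
translate([89, 513, 0]) cylinder(h = 692, r = 45);
translate([1018, 513, 0]) cylinder(h = 692, r = 45);
translate([90, 299, 718]) {
  cube([38, 31, 250]);
  translate([671, 0, 0]) cube([38, 31, 250]);
  translate([38, 0, 0]) cube([633, 31, 38]);
  translate([38, 0, 212]) cube([633, 31, 38]);
}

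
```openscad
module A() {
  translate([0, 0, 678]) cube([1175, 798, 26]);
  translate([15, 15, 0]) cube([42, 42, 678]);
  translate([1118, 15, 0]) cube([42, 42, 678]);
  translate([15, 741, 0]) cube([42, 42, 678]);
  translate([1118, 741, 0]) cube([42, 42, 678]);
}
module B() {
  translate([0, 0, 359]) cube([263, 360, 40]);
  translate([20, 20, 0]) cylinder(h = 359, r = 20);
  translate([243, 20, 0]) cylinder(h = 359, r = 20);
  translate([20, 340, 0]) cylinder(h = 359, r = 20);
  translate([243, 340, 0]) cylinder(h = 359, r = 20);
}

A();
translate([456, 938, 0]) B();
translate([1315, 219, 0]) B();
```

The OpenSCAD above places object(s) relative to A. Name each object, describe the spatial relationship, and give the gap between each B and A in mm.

A is a table. B is a stool. Two stools sit around the table at the +y, +x sides. The gap between each stool and the table is 140 mm.

Each stool's nearest face is 140 mm from the table's bounding box.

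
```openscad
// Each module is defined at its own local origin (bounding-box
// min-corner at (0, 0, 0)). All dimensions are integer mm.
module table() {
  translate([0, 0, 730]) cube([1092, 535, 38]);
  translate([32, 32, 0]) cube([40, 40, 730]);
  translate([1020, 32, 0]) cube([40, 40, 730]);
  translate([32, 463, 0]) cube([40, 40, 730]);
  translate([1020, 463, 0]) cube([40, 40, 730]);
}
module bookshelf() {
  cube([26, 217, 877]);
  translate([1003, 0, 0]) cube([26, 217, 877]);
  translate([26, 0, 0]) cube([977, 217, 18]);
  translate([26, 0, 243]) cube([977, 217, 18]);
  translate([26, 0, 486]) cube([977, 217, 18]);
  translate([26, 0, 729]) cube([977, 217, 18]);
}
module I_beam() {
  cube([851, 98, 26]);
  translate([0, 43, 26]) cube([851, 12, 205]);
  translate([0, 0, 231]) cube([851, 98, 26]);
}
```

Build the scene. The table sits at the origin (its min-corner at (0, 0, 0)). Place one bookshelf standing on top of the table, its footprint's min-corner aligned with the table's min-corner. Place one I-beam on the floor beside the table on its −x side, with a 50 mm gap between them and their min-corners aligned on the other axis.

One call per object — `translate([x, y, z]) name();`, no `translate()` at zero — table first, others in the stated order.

table();
translate([0, 0, 768]) bookshelf();
translate([-901, 0, 0]) I_beam();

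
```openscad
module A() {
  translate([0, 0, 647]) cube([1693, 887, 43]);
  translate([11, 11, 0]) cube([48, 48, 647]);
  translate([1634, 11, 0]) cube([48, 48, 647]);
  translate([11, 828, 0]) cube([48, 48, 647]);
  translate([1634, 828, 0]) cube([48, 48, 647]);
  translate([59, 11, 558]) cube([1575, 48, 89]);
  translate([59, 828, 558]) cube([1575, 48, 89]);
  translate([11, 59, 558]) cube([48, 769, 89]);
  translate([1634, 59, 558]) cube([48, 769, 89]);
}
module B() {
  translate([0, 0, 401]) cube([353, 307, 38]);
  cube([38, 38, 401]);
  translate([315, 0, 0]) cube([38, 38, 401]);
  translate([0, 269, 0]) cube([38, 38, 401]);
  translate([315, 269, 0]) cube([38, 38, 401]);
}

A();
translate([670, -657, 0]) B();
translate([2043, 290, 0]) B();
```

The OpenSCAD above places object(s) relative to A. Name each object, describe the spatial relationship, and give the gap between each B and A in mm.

A is a table. B is a stool. Two stools sit around the table at the −y, +x sides. The gap between each stool and the table is 350 mm.

Each stool's nearest face is 350 mm from the table's bounding box.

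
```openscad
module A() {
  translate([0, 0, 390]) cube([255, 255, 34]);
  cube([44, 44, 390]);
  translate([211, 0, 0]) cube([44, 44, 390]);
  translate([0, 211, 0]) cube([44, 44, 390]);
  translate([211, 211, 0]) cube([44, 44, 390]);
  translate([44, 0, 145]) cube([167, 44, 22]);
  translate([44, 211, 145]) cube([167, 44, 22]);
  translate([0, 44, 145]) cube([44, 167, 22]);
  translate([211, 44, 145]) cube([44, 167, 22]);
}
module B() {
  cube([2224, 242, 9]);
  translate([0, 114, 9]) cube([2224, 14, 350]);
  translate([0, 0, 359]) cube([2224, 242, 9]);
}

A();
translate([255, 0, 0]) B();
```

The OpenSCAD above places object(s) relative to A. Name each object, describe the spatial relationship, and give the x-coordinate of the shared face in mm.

The stool's +x face and the I-beam's −x face are both at x = 255 mm.

A is a stool. B is an I-beam. The I-beam is against the stool's +x side, with their −y faces flush. The x-coordinate of the shared face is 255 mm.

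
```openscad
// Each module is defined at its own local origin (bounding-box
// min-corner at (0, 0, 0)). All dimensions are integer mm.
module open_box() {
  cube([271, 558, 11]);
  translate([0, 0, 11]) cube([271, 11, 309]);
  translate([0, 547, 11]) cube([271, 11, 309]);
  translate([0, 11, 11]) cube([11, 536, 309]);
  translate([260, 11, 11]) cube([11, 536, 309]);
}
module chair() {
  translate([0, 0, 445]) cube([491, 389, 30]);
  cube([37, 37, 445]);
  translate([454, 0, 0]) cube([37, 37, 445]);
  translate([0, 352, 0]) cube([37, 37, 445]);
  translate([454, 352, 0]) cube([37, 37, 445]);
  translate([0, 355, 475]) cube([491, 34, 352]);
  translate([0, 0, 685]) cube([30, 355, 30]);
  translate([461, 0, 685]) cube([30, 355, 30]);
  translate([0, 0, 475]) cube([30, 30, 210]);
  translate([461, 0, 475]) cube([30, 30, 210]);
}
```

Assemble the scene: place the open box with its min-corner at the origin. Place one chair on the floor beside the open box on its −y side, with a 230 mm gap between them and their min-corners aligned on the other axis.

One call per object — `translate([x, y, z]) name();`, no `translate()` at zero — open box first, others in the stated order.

open_box();
translate([0, -619, 0]) chair();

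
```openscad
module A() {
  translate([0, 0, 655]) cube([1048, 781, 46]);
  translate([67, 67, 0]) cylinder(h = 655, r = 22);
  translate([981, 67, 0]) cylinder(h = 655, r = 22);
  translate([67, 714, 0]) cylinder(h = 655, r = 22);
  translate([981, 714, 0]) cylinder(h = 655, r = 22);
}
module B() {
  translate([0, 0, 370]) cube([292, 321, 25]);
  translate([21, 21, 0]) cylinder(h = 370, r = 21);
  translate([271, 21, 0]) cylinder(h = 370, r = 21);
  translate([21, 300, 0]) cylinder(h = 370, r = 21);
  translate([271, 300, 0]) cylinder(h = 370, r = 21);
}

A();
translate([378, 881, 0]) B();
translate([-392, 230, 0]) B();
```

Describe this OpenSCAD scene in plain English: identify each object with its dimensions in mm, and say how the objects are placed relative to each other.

A is a table: top 1048 mm (x) × 781 mm (y), 46 mm thick, upper face at z = 701 mm, on four round legs of 44 mm diameter, each leg's bounding box inset 45 mm from the nearest pair of top edges, running from z = 0 to the bottom of the top.

B is a four-legged stool. The seat is 292×321 mm, 25 mm thick, top at z = 395 mm. It stands on four round legs, each 42 mm in diameter, from z = 0 to the seat underside, each leg's axis is inset half a diameter from the nearest pair of seat edges (so the leg's bounding box is flush with the corner).

Two stools sit around the table at the +y, −x sides.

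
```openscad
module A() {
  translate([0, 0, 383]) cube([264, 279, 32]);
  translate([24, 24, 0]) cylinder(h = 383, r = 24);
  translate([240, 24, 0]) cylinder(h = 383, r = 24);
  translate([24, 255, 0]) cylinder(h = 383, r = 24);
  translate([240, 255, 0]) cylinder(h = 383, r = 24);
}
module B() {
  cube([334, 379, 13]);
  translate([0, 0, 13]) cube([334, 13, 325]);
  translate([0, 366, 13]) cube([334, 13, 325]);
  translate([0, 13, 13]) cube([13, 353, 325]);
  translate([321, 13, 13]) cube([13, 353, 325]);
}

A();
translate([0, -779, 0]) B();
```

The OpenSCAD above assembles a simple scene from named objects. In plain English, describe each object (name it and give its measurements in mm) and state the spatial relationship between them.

A is a four-legged stool. The seat is 264×279 mm, 32 mm thick, top at z = 415 mm. It stands on four round legs, each 48 mm in diameter, from z = 0 to the seat underside, each leg's axis is inset half a diameter from the nearest pair of seat edges (so the leg's bounding box is flush with the corner).

B is an open-topped rectangular box: outside dimensions 334×379×338 mm, with a uniform wall and base thickness of 13 mm. The base is a full 334×379 slab on the floor; four walls sit on top of the base. The front and back walls (the −y and +y sides) span the full width; the two side walls fit between them.

The open box is on the floor beside the stool on its −y side.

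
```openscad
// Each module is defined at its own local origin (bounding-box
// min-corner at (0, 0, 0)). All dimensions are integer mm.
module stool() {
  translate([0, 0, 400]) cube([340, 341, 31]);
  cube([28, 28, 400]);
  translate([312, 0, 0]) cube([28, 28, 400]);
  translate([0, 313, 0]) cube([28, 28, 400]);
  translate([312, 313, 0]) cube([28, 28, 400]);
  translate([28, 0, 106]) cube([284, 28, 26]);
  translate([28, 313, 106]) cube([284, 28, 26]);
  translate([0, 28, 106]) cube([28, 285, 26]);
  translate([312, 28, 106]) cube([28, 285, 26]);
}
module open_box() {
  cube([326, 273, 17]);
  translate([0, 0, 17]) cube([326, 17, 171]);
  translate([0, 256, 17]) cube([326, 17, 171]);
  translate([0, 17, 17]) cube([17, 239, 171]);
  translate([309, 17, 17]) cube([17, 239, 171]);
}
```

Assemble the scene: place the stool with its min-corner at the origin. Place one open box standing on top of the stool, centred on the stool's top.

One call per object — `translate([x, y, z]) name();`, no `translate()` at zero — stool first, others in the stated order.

stool();
translate([7, 34, 431]) open_box();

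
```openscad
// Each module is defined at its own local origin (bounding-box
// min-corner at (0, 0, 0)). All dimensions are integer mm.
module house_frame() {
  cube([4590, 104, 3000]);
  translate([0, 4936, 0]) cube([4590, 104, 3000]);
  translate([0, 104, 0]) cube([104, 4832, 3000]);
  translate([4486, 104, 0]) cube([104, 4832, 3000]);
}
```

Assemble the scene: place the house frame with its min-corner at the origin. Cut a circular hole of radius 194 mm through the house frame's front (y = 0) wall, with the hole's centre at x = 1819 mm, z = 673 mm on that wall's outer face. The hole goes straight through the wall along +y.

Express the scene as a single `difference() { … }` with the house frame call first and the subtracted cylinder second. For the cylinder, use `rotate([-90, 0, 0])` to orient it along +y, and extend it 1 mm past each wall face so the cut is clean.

difference() {
  house_frame();
  translate([1819, -1, 673]) rotate([-90, 0, 0]) cylinder(h = 106, r = 194);
}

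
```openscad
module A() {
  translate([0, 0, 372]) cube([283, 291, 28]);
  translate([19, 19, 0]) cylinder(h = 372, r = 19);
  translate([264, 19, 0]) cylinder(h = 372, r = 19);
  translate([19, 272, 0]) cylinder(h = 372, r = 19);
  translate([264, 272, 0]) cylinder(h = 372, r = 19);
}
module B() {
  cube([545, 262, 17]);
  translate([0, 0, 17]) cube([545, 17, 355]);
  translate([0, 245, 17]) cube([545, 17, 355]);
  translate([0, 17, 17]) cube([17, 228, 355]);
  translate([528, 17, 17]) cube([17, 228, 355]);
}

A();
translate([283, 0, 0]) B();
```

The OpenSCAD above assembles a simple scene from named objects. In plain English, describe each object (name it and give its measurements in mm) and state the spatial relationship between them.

A is a four-legged stool. The seat is 283×291 mm, 28 mm thick, top at z = 400 mm. It stands on four round legs, each 38 mm in diameter, from z = 0 to the seat underside, each leg's axis is inset half a diameter from the nearest pair of seat edges (so the leg's bounding box is flush with the corner).

B is an open-topped rectangular box: outside dimensions 545×262×372 mm, with a uniform wall and base thickness of 17 mm. The base is a full 545×262 slab on the floor; four walls sit on top of the base. The front and back walls (the −y and +y sides) span the full width; the two side walls fit between them.

The open box is against the stool's +x side, with their −y faces flush.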